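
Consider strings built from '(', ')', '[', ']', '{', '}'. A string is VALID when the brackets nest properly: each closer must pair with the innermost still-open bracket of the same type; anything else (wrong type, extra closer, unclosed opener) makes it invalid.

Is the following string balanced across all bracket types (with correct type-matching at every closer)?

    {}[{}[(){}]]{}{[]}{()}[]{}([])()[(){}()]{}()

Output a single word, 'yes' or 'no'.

pos 0: push '{'; stack = {
pos 1: '}' matches '{'; pop; stack = (empty)
pos 2: push '['; stack = [
pos 3: push '{'; stack = [{
pos 4: '}' matches '{'; pop; stack = [
pos 5: push '['; stack = [[
pos 6: push '('; stack = [[(
pos 7: ')' matches '('; pop; stack = [[
pos 8: push '{'; stack = [[{
pos 9: '}' matches '{'; pop; stack = [[
pos 10: ']' matches '['; pop; stack = [
pos 11: ']' matches '['; pop; stack = (empty)
pos 12: push '{'; stack = {
pos 13: '}' matches '{'; pop; stack = (empty)
pos 14: push '{'; stack = {
pos 15: push '['; stack = {[
pos 16: ']' matches '['; pop; stack = {
pos 17: '}' matches '{'; pop; stack = (empty)
pos 18: push '{'; stack = {
pos 19: push '('; stack = {(
pos 20: ')' matches '('; pop; stack = {
pos 21: '}' matches '{'; pop; stack = (empty)
pos 22: push '['; stack = [
pos 23: ']' matches '['; pop; stack = (empty)
pos 24: push '{'; stack = {
pos 25: '}' matches '{'; pop; stack = (empty)
pos 26: push '('; stack = (
pos 27: push '['; stack = ([
pos 28: ']' matches '['; pop; stack = (
pos 29: ')' matches '('; pop; stack = (empty)
pos 30: push '('; stack = (
pos 31: ')' matches '('; pop; stack = (empty)
pos 32: push '['; stack = [
pos 33: push '('; stack = [(
pos 34: ')' matches '('; pop; stack = [
pos 35: push '{'; stack = [{
pos 36: '}' matches '{'; pop; stack = [
pos 37: push '('; stack = [(
pos 38: ')' matches '('; pop; stack = [
pos 39: ']' matches '['; pop; stack = (empty)
pos 40: push '{'; stack = {
pos 41: '}' matches '{'; pop; stack = (empty)
pos 42: push '('; stack = (
pos 43: ')' matches '('; pop; stack = (empty)
end: stack empty → VALID
Verdict: properly nested → yes

Answer: yes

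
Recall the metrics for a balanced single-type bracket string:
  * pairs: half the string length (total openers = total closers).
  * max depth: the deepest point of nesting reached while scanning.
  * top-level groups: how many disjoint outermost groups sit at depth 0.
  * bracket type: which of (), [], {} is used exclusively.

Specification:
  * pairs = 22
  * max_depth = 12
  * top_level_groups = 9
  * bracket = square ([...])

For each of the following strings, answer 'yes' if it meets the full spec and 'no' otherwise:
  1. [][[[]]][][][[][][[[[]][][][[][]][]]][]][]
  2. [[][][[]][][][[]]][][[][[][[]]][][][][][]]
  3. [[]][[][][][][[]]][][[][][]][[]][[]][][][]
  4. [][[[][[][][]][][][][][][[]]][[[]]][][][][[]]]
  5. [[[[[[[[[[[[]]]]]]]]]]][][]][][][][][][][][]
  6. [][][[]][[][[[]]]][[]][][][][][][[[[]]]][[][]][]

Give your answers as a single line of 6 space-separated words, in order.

Answer: no no no no yes no

Derivation:
String 1 '[][[[]]][][][[][][[[[]][][][[][]][]]][]][]': depth seq [1 0 1 2 3 2 1 0 1 0 1 0 1 2 1 2 1 2 3 4 5 4 3 4 3 4 3 4 5 4 5 4 3 4 3 2 1 2 1 0 1 0]
  -> pairs=21 depth=5 groups=6 -> no
String 2 '[[][][[]][][][[]]][][[][[][[]]][][][][][]]': depth seq [1 2 1 2 1 2 3 2 1 2 1 2 1 2 3 2 1 0 1 0 1 2 1 2 3 2 3 4 3 2 1 2 1 2 1 2 1 2 1 2 1 0]
  -> pairs=21 depth=4 groups=3 -> no
String 3 '[[]][[][][][][[]]][][[][][]][[]][[]][][][]': depth seq [1 2 1 0 1 2 1 2 1 2 1 2 1 2 3 2 1 0 1 0 1 2 1 2 1 2 1 0 1 2 1 0 1 2 1 0 1 0 1 0 1 0]
  -> pairs=21 depth=3 groups=9 -> no
String 4 '[][[[][[][][]][][][][][][[]]][[[]]][][][][[]]]': depth seq [1 0 1 2 3 2 3 4 3 4 3 4 3 2 3 2 3 2 3 2 3 2 3 2 3 4 3 2 1 2 3 4 3 2 1 2 1 2 1 2 1 2 3 2 1 0]
  -> pairs=23 depth=4 groups=2 -> no
String 5 '[[[[[[[[[[[[]]]]]]]]]]][][]][][][][][][][][]': depth seq [1 2 3 4 5 6 7 8 9 10 11 12 11 10 9 8 7 6 5 4 3 2 1 2 1 2 1 0 1 0 1 0 1 0 1 0 1 0 1 0 1 0 1 0]
  -> pairs=22 depth=12 groups=9 -> yes
String 6 '[][][[]][[][[[]]]][[]][][][][][][[[[]]]][[][]][]': depth seq [1 0 1 0 1 2 1 0 1 2 1 2 3 4 3 2 1 0 1 2 1 0 1 0 1 0 1 0 1 0 1 0 1 2 3 4 3 2 1 0 1 2 1 2 1 0 1 0]
  -> pairs=24 depth=4 groups=13 -> no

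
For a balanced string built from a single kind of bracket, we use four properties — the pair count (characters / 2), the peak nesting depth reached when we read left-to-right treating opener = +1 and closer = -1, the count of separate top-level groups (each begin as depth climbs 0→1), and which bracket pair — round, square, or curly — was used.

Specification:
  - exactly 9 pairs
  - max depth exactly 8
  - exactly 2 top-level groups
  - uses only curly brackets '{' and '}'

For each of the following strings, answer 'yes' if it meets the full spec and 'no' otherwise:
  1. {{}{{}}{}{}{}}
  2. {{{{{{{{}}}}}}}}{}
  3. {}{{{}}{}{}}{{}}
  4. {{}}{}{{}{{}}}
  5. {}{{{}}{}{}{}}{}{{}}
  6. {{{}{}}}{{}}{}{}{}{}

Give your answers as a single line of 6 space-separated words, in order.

String 1 '{{}{{}}{}{}{}}': depth seq [1 2 1 2 3 2 1 2 1 2 1 2 1 0]
  -> pairs=7 depth=3 groups=1 -> no
String 2 '{{{{{{{{}}}}}}}}{}': depth seq [1 2 3 4 5 6 7 8 7 6 5 4 3 2 1 0 1 0]
  -> pairs=9 depth=8 groups=2 -> yes
String 3 '{}{{{}}{}{}}{{}}': depth seq [1 0 1 2 3 2 1 2 1 2 1 0 1 2 1 0]
  -> pairs=8 depth=3 groups=3 -> no
String 4 '{{}}{}{{}{{}}}': depth seq [1 2 1 0 1 0 1 2 1 2 3 2 1 0]
  -> pairs=7 depth=3 groups=3 -> no
String 5 '{}{{{}}{}{}{}}{}{{}}': depth seq [1 0 1 2 3 2 1 2 1 2 1 2 1 0 1 0 1 2 1 0]
  -> pairs=10 depth=3 groups=4 -> no
String 6 '{{{}{}}}{{}}{}{}{}{}': depth seq [1 2 3 2 3 2 1 0 1 2 1 0 1 0 1 0 1 0 1 0]
  -> pairs=10 depth=3 groups=6 -> no

Answer: no yes no no no no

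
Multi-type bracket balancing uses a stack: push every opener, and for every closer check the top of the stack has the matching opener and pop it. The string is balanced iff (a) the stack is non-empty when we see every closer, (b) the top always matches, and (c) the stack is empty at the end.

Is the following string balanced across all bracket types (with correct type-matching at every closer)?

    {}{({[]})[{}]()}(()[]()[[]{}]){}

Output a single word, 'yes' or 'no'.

pos 0: push '{'; stack = {
pos 1: '}' matches '{'; pop; stack = (empty)
pos 2: push '{'; stack = {
pos 3: push '('; stack = {(
pos 4: push '{'; stack = {({
pos 5: push '['; stack = {({[
pos 6: ']' matches '['; pop; stack = {({
pos 7: '}' matches '{'; pop; stack = {(
pos 8: ')' matches '('; pop; stack = {
pos 9: push '['; stack = {[
pos 10: push '{'; stack = {[{
pos 11: '}' matches '{'; pop; stack = {[
pos 12: ']' matches '['; pop; stack = {
pos 13: push '('; stack = {(
pos 14: ')' matches '('; pop; stack = {
pos 15: '}' matches '{'; pop; stack = (empty)
pos 16: push '('; stack = (
pos 17: push '('; stack = ((
pos 18: ')' matches '('; pop; stack = (
pos 19: push '['; stack = ([
pos 20: ']' matches '['; pop; stack = (
pos 21: push '('; stack = ((
pos 22: ')' matches '('; pop; stack = (
pos 23: push '['; stack = ([
pos 24: push '['; stack = ([[
pos 25: ']' matches '['; pop; stack = ([
pos 26: push '{'; stack = ([{
pos 27: '}' matches '{'; pop; stack = ([
pos 28: ']' matches '['; pop; stack = (
pos 29: ')' matches '('; pop; stack = (empty)
pos 30: push '{'; stack = {
pos 31: '}' matches '{'; pop; stack = (empty)
end: stack empty → VALID
Verdict: properly nested → yes

Answer: yes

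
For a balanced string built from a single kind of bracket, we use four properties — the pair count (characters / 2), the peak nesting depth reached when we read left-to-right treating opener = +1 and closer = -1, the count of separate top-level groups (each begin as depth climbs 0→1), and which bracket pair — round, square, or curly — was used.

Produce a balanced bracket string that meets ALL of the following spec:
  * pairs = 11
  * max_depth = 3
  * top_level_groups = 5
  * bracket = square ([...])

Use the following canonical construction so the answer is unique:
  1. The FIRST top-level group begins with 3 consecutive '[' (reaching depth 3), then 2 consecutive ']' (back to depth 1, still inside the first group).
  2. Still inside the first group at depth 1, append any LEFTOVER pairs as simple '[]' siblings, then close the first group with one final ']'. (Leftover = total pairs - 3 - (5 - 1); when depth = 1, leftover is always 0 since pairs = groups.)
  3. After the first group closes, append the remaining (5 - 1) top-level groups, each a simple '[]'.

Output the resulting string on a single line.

Answer: [[[]][][][][]][][][][]

Derivation:
Spec: pairs=11 depth=3 groups=5
Leftover pairs = 11 - 3 - (5-1) = 4
First group: deep chain of depth 3 + 4 sibling pairs
Remaining 4 groups: simple '[]' each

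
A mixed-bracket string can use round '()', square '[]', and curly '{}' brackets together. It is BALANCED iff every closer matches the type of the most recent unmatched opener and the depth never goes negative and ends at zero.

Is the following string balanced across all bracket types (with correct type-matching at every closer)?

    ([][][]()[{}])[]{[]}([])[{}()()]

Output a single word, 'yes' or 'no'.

pos 0: push '('; stack = (
pos 1: push '['; stack = ([
pos 2: ']' matches '['; pop; stack = (
pos 3: push '['; stack = ([
pos 4: ']' matches '['; pop; stack = (
pos 5: push '['; stack = ([
pos 6: ']' matches '['; pop; stack = (
pos 7: push '('; stack = ((
pos 8: ')' matches '('; pop; stack = (
pos 9: push '['; stack = ([
pos 10: push '{'; stack = ([{
pos 11: '}' matches '{'; pop; stack = ([
pos 12: ']' matches '['; pop; stack = (
pos 13: ')' matches '('; pop; stack = (empty)
pos 14: push '['; stack = [
pos 15: ']' matches '['; pop; stack = (empty)
pos 16: push '{'; stack = {
pos 17: push '['; stack = {[
pos 18: ']' matches '['; pop; stack = {
pos 19: '}' matches '{'; pop; stack = (empty)
pos 20: push '('; stack = (
pos 21: push '['; stack = ([
pos 22: ']' matches '['; pop; stack = (
pos 23: ')' matches '('; pop; stack = (empty)
pos 24: push '['; stack = [
pos 25: push '{'; stack = [{
pos 26: '}' matches '{'; pop; stack = [
pos 27: push '('; stack = [(
pos 28: ')' matches '('; pop; stack = [
pos 29: push '('; stack = [(
pos 30: ')' matches '('; pop; stack = [
pos 31: ']' matches '['; pop; stack = (empty)
end: stack empty → VALID
Verdict: properly nested → yes

Answer: yes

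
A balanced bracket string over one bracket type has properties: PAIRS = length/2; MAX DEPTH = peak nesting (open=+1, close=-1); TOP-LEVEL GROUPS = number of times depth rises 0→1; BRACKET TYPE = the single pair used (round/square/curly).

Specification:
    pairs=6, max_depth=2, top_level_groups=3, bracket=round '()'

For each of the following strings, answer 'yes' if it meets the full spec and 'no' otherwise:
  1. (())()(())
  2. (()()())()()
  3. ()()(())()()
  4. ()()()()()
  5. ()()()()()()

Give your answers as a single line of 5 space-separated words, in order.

String 1 '(())()(())': depth seq [1 2 1 0 1 0 1 2 1 0]
  -> pairs=5 depth=2 groups=3 -> no
String 2 '(()()())()()': depth seq [1 2 1 2 1 2 1 0 1 0 1 0]
  -> pairs=6 depth=2 groups=3 -> yes
String 3 '()()(())()()': depth seq [1 0 1 0 1 2 1 0 1 0 1 0]
  -> pairs=6 depth=2 groups=5 -> no
String 4 '()()()()()': depth seq [1 0 1 0 1 0 1 0 1 0]
  -> pairs=5 depth=1 groups=5 -> no
String 5 '()()()()()()': depth seq [1 0 1 0 1 0 1 0 1 0 1 0]
  -> pairs=6 depth=1 groups=6 -> no

Answer: no yes no no no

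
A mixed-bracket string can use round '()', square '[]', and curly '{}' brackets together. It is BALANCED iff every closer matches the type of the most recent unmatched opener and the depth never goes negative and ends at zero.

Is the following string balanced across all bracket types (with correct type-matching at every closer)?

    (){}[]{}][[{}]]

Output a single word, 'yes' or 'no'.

pos 0: push '('; stack = (
pos 1: ')' matches '('; pop; stack = (empty)
pos 2: push '{'; stack = {
pos 3: '}' matches '{'; pop; stack = (empty)
pos 4: push '['; stack = [
pos 5: ']' matches '['; pop; stack = (empty)
pos 6: push '{'; stack = {
pos 7: '}' matches '{'; pop; stack = (empty)
pos 8: saw closer ']' but stack is empty → INVALID
Verdict: unmatched closer ']' at position 8 → no

Answer: no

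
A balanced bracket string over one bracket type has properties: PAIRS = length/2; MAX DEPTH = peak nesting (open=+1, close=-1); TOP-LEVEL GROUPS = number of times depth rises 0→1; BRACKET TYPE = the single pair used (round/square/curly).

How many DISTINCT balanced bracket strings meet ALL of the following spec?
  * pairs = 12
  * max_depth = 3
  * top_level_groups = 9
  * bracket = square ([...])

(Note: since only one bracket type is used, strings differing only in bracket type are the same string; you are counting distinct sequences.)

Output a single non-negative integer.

Spec: pairs=12 depth=3 groups=9
Count(depth <= 3) = 264
Count(depth <= 2) = 165
Count(depth == 3) = 264 - 165 = 99

Answer: 99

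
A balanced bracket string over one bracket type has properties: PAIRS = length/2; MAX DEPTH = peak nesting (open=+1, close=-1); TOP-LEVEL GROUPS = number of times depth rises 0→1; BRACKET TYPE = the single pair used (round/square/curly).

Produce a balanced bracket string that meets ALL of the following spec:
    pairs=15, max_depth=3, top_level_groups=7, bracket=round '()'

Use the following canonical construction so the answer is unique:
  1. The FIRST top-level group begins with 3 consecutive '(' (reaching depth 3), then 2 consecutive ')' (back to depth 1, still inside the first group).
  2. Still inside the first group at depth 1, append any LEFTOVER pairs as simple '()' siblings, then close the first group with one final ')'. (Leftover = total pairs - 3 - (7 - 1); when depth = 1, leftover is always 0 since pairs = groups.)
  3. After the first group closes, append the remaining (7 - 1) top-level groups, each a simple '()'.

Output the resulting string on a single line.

Answer: ((())()()()()()())()()()()()()

Derivation:
Spec: pairs=15 depth=3 groups=7
Leftover pairs = 15 - 3 - (7-1) = 6
First group: deep chain of depth 3 + 6 sibling pairs
Remaining 6 groups: simple '()' each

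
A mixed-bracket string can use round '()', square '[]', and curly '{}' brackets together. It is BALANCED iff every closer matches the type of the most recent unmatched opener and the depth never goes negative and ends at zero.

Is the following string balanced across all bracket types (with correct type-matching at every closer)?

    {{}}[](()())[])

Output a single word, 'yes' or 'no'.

Answer: no

Derivation:
pos 0: push '{'; stack = {
pos 1: push '{'; stack = {{
pos 2: '}' matches '{'; pop; stack = {
pos 3: '}' matches '{'; pop; stack = (empty)
pos 4: push '['; stack = [
pos 5: ']' matches '['; pop; stack = (empty)
pos 6: push '('; stack = (
pos 7: push '('; stack = ((
pos 8: ')' matches '('; pop; stack = (
pos 9: push '('; stack = ((
pos 10: ')' matches '('; pop; stack = (
pos 11: ')' matches '('; pop; stack = (empty)
pos 12: push '['; stack = [
pos 13: ']' matches '['; pop; stack = (empty)
pos 14: saw closer ')' but stack is empty → INVALID
Verdict: unmatched closer ')' at position 14 → no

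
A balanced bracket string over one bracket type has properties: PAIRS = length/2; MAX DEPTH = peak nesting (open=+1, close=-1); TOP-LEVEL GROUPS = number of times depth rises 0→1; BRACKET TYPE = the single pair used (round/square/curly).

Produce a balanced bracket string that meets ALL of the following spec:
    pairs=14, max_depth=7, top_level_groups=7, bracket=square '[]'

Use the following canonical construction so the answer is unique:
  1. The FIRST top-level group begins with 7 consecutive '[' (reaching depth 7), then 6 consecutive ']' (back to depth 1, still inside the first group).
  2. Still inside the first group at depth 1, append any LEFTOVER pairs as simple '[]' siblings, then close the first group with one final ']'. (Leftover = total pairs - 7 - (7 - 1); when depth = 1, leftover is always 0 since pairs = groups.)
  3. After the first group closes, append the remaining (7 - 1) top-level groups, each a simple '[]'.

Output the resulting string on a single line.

Spec: pairs=14 depth=7 groups=7
Leftover pairs = 14 - 7 - (7-1) = 1
First group: deep chain of depth 7 + 1 sibling pairs
Remaining 6 groups: simple '[]' each

Answer: [[[[[[[]]]]]][]][][][][][][]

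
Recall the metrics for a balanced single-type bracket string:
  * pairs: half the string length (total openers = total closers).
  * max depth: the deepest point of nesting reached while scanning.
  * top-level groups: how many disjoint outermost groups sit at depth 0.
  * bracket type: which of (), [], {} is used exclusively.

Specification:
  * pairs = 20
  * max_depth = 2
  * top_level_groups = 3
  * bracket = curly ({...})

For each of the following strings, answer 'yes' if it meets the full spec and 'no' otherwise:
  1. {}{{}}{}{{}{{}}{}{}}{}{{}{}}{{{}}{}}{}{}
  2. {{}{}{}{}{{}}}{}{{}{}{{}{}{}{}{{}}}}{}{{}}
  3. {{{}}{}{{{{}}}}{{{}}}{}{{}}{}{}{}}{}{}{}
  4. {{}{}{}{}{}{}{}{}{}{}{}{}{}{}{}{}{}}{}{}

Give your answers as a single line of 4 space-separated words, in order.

String 1 '{}{{}}{}{{}{{}}{}{}}{}{{}{}}{{{}}{}}{}{}': depth seq [1 0 1 2 1 0 1 0 1 2 1 2 3 2 1 2 1 2 1 0 1 0 1 2 1 2 1 0 1 2 3 2 1 2 1 0 1 0 1 0]
  -> pairs=20 depth=3 groups=9 -> no
String 2 '{{}{}{}{}{{}}}{}{{}{}{{}{}{}{}{{}}}}{}{{}}': depth seq [1 2 1 2 1 2 1 2 1 2 3 2 1 0 1 0 1 2 1 2 1 2 3 2 3 2 3 2 3 2 3 4 3 2 1 0 1 0 1 2 1 0]
  -> pairs=21 depth=4 groups=5 -> no
String 3 '{{{}}{}{{{{}}}}{{{}}}{}{{}}{}{}{}}{}{}{}': depth seq [1 2 3 2 1 2 1 2 3 4 5 4 3 2 1 2 3 4 3 2 1 2 1 2 3 2 1 2 1 2 1 2 1 0 1 0 1 0 1 0]
  -> pairs=20 depth=5 groups=4 -> no
String 4 '{{}{}{}{}{}{}{}{}{}{}{}{}{}{}{}{}{}}{}{}': depth seq [1 2 1 2 1 2 1 2 1 2 1 2 1 2 1 2 1 2 1 2 1 2 1 2 1 2 1 2 1 2 1 2 1 2 1 0 1 0 1 0]
  -> pairs=20 depth=2 groups=3 -> yes

Answer: no no no yes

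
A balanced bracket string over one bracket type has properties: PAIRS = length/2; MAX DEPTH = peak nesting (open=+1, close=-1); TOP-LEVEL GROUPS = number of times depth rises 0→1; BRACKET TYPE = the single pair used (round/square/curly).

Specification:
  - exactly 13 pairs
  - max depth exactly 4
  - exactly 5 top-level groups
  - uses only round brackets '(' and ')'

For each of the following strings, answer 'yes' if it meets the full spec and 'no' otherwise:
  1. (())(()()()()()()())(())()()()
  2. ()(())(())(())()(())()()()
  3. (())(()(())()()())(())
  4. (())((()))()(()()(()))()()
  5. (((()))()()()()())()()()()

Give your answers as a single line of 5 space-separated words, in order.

String 1 '(())(()()()()()()())(())()()()': depth seq [1 2 1 0 1 2 1 2 1 2 1 2 1 2 1 2 1 2 1 0 1 2 1 0 1 0 1 0 1 0]
  -> pairs=15 depth=2 groups=6 -> no
String 2 '()(())(())(())()(())()()()': depth seq [1 0 1 2 1 0 1 2 1 0 1 2 1 0 1 0 1 2 1 0 1 0 1 0 1 0]
  -> pairs=13 depth=2 groups=9 -> no
String 3 '(())(()(())()()())(())': depth seq [1 2 1 0 1 2 1 2 3 2 1 2 1 2 1 2 1 0 1 2 1 0]
  -> pairs=11 depth=3 groups=3 -> no
String 4 '(())((()))()(()()(()))()()': depth seq [1 2 1 0 1 2 3 2 1 0 1 0 1 2 1 2 1 2 3 2 1 0 1 0 1 0]
  -> pairs=13 depth=3 groups=6 -> no
String 5 '(((()))()()()()())()()()()': depth seq [1 2 3 4 3 2 1 2 1 2 1 2 1 2 1 2 1 0 1 0 1 0 1 0 1 0]
  -> pairs=13 depth=4 groups=5 -> yes

Answer: no no no no yes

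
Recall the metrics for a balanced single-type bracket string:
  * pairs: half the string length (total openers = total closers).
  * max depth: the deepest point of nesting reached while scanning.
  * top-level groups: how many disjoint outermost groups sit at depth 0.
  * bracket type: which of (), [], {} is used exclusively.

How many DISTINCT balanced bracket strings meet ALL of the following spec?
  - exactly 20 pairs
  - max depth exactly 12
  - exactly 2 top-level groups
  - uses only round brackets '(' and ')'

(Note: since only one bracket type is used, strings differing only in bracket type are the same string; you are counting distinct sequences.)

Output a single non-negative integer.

Answer: 9125532

Derivation:
Spec: pairs=20 depth=12 groups=2
Count(depth <= 12) = 1764225120
Count(depth <= 11) = 1755099588
Count(depth == 12) = 1764225120 - 1755099588 = 9125532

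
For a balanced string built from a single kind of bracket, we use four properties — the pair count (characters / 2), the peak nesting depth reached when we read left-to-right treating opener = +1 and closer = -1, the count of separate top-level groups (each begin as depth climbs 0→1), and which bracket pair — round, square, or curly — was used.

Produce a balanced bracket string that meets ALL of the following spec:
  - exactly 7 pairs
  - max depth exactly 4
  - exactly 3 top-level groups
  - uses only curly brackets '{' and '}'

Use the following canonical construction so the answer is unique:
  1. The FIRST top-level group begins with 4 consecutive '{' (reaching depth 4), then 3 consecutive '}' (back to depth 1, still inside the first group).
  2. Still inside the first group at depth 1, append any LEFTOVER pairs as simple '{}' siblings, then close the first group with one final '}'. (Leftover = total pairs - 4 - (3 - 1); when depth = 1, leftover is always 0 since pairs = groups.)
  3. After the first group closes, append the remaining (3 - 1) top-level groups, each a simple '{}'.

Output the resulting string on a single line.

Answer: {{{{}}}{}}{}{}

Derivation:
Spec: pairs=7 depth=4 groups=3
Leftover pairs = 7 - 4 - (3-1) = 1
First group: deep chain of depth 4 + 1 sibling pairs
Remaining 2 groups: simple '{}' each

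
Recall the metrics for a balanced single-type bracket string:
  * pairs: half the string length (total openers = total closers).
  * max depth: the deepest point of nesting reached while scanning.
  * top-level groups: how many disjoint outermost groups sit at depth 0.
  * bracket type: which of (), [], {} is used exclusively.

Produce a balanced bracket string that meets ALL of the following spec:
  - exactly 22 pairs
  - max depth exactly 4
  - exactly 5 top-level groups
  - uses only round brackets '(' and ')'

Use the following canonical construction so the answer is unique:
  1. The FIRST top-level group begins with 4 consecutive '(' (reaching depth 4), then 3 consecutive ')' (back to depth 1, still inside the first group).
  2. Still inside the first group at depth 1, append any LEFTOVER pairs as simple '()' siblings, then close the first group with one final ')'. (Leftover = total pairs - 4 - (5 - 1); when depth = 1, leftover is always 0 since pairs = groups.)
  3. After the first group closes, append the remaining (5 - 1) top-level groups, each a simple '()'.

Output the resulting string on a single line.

Spec: pairs=22 depth=4 groups=5
Leftover pairs = 22 - 4 - (5-1) = 14
First group: deep chain of depth 4 + 14 sibling pairs
Remaining 4 groups: simple '()' each

Answer: (((()))()()()()()()()()()()()()()())()()()()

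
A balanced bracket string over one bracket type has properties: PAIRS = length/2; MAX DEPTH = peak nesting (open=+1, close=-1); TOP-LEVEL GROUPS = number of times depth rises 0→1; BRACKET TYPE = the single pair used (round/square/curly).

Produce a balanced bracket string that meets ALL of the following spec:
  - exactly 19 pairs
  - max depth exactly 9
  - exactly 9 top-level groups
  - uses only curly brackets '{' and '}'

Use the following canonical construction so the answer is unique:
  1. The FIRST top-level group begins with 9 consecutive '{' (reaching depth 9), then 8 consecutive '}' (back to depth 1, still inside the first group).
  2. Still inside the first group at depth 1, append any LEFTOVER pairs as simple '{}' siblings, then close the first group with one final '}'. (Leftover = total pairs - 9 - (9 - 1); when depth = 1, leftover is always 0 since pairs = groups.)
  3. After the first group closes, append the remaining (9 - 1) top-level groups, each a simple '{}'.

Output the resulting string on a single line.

Answer: {{{{{{{{{}}}}}}}}{}{}}{}{}{}{}{}{}{}{}

Derivation:
Spec: pairs=19 depth=9 groups=9
Leftover pairs = 19 - 9 - (9-1) = 2
First group: deep chain of depth 9 + 2 sibling pairs
Remaining 8 groups: simple '{}' each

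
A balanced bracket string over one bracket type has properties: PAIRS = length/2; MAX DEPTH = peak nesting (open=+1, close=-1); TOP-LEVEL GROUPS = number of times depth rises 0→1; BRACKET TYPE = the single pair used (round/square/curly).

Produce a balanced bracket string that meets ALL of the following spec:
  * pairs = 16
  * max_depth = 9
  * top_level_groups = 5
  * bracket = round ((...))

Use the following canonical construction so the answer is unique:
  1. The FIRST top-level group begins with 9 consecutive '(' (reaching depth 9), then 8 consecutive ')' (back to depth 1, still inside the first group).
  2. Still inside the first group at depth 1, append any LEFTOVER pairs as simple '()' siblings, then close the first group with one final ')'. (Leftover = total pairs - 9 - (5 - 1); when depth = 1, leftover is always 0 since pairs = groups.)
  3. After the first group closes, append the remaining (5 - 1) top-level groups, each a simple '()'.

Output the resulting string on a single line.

Spec: pairs=16 depth=9 groups=5
Leftover pairs = 16 - 9 - (5-1) = 3
First group: deep chain of depth 9 + 3 sibling pairs
Remaining 4 groups: simple '()' each

Answer: ((((((((())))))))()()())()()()()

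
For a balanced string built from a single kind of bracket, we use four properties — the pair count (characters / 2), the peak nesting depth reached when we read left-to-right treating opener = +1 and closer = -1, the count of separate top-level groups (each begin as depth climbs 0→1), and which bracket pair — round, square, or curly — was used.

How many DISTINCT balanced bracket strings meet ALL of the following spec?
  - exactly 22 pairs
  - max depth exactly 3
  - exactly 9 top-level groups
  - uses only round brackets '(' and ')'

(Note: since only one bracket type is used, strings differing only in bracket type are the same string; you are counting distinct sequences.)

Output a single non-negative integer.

Answer: 47435022

Derivation:
Spec: pairs=22 depth=3 groups=9
Count(depth <= 3) = 47638512
Count(depth <= 2) = 203490
Count(depth == 3) = 47638512 - 203490 = 47435022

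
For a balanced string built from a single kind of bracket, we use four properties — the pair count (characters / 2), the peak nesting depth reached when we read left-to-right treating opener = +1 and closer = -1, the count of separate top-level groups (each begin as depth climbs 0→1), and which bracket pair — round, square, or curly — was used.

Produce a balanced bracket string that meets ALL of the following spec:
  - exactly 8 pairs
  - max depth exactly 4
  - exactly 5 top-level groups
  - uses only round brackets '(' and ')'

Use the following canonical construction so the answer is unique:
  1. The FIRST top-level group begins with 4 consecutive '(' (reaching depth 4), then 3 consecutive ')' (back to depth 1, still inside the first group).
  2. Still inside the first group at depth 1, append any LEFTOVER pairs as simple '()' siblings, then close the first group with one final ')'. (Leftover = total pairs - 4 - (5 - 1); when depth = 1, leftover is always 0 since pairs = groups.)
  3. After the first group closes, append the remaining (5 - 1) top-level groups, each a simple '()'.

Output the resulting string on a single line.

Spec: pairs=8 depth=4 groups=5
Leftover pairs = 8 - 4 - (5-1) = 0
First group: deep chain of depth 4 + 0 sibling pairs
Remaining 4 groups: simple '()' each

Answer: (((())))()()()()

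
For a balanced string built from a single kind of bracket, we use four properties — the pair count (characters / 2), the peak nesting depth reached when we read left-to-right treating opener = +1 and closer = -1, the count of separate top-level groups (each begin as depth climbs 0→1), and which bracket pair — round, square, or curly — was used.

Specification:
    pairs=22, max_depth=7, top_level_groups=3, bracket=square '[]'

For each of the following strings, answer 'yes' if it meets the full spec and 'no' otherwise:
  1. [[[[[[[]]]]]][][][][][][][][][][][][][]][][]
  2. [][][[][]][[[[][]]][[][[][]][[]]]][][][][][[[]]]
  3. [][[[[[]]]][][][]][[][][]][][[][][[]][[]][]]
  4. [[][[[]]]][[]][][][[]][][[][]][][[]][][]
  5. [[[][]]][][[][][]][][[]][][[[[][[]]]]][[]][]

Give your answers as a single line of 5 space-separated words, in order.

String 1 '[[[[[[[]]]]]][][][][][][][][][][][][][]][][]': depth seq [1 2 3 4 5 6 7 6 5 4 3 2 1 2 1 2 1 2 1 2 1 2 1 2 1 2 1 2 1 2 1 2 1 2 1 2 1 2 1 0 1 0 1 0]
  -> pairs=22 depth=7 groups=3 -> yes
String 2 '[][][[][]][[[[][]]][[][[][]][[]]]][][][][][[[]]]': depth seq [1 0 1 0 1 2 1 2 1 0 1 2 3 4 3 4 3 2 1 2 3 2 3 4 3 4 3 2 3 4 3 2 1 0 1 0 1 0 1 0 1 0 1 2 3 2 1 0]
  -> pairs=24 depth=4 groups=9 -> no
String 3 '[][[[[[]]]][][][]][[][][]][][[][][[]][[]][]]': depth seq [1 0 1 2 3 4 5 4 3 2 1 2 1 2 1 2 1 0 1 2 1 2 1 2 1 0 1 0 1 2 1 2 1 2 3 2 1 2 3 2 1 2 1 0]
  -> pairs=22 depth=5 groups=5 -> no
String 4 '[[][[[]]]][[]][][][[]][][[][]][][[]][][]': depth seq [1 2 1 2 3 4 3 2 1 0 1 2 1 0 1 0 1 0 1 2 1 0 1 0 1 2 1 2 1 0 1 0 1 2 1 0 1 0 1 0]
  -> pairs=20 depth=4 groups=11 -> no
String 5 '[[[][]]][][[][][]][][[]][][[[[][[]]]]][[]][]': depth seq [1 2 3 2 3 2 1 0 1 0 1 2 1 2 1 2 1 0 1 0 1 2 1 0 1 0 1 2 3 4 3 4 5 4 3 2 1 0 1 2 1 0 1 0]
  -> pairs=22 depth=5 groups=9 -> no

Answer: yes no no no no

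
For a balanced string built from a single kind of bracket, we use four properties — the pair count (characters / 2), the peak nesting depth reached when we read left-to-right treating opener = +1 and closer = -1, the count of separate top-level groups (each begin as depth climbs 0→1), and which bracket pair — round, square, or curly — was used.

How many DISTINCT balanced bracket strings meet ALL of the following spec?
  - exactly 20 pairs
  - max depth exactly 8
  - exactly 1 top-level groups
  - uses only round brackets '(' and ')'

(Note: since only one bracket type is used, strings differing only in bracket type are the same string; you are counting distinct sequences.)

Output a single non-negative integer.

Spec: pairs=20 depth=8 groups=1
Count(depth <= 8) = 1346396146
Count(depth <= 7) = 993641216
Count(depth == 8) = 1346396146 - 993641216 = 352754930

Answer: 352754930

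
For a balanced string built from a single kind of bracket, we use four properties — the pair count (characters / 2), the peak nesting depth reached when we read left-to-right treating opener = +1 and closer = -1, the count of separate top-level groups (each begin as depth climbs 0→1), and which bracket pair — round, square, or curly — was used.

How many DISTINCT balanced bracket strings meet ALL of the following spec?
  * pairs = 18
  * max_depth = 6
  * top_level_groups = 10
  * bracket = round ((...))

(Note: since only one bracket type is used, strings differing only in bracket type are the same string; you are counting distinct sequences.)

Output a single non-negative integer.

Answer: 14740

Derivation:
Spec: pairs=18 depth=6 groups=10
Count(depth <= 6) = 598365
Count(depth <= 5) = 583625
Count(depth == 6) = 598365 - 583625 = 14740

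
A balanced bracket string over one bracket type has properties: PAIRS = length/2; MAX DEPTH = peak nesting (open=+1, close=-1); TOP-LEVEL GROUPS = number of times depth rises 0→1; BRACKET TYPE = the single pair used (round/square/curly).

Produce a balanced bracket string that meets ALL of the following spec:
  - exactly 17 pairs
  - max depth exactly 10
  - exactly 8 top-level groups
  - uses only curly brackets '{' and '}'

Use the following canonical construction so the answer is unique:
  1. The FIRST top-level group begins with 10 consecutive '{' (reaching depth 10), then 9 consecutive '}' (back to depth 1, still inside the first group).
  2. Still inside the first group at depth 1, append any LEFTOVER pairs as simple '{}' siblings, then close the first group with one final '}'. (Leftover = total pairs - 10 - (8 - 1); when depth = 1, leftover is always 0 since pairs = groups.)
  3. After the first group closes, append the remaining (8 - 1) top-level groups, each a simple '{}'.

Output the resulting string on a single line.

Answer: {{{{{{{{{{}}}}}}}}}}{}{}{}{}{}{}{}

Derivation:
Spec: pairs=17 depth=10 groups=8
Leftover pairs = 17 - 10 - (8-1) = 0
First group: deep chain of depth 10 + 0 sibling pairs
Remaining 7 groups: simple '{}' each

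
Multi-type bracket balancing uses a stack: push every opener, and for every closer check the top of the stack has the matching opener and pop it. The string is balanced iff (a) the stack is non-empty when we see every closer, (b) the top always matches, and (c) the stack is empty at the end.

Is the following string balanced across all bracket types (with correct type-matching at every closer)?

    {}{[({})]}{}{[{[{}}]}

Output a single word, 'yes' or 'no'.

Answer: no

Derivation:
pos 0: push '{'; stack = {
pos 1: '}' matches '{'; pop; stack = (empty)
pos 2: push '{'; stack = {
pos 3: push '['; stack = {[
pos 4: push '('; stack = {[(
pos 5: push '{'; stack = {[({
pos 6: '}' matches '{'; pop; stack = {[(
pos 7: ')' matches '('; pop; stack = {[
pos 8: ']' matches '['; pop; stack = {
pos 9: '}' matches '{'; pop; stack = (empty)
pos 10: push '{'; stack = {
pos 11: '}' matches '{'; pop; stack = (empty)
pos 12: push '{'; stack = {
pos 13: push '['; stack = {[
pos 14: push '{'; stack = {[{
pos 15: push '['; stack = {[{[
pos 16: push '{'; stack = {[{[{
pos 17: '}' matches '{'; pop; stack = {[{[
pos 18: saw closer '}' but top of stack is '[' (expected ']') → INVALID
Verdict: type mismatch at position 18: '}' closes '[' → no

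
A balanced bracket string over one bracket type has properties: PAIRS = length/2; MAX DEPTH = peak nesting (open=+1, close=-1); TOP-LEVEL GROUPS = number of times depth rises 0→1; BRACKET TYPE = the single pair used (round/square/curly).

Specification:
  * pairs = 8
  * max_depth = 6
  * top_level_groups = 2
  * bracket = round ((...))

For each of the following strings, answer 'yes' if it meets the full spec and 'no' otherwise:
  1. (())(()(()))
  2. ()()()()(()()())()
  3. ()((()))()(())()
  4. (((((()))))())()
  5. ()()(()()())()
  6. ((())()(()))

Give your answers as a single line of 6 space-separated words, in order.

Answer: no no no yes no no

Derivation:
String 1 '(())(()(()))': depth seq [1 2 1 0 1 2 1 2 3 2 1 0]
  -> pairs=6 depth=3 groups=2 -> no
String 2 '()()()()(()()())()': depth seq [1 0 1 0 1 0 1 0 1 2 1 2 1 2 1 0 1 0]
  -> pairs=9 depth=2 groups=6 -> no
String 3 '()((()))()(())()': depth seq [1 0 1 2 3 2 1 0 1 0 1 2 1 0 1 0]
  -> pairs=8 depth=3 groups=5 -> no
String 4 '(((((()))))())()': depth seq [1 2 3 4 5 6 5 4 3 2 1 2 1 0 1 0]
  -> pairs=8 depth=6 groups=2 -> yes
String 5 '()()(()()())()': depth seq [1 0 1 0 1 2 1 2 1 2 1 0 1 0]
  -> pairs=7 depth=2 groups=4 -> no
String 6 '((())()(()))': depth seq [1 2 3 2 1 2 1 2 3 2 1 0]
  -> pairs=6 depth=3 groups=1 -> no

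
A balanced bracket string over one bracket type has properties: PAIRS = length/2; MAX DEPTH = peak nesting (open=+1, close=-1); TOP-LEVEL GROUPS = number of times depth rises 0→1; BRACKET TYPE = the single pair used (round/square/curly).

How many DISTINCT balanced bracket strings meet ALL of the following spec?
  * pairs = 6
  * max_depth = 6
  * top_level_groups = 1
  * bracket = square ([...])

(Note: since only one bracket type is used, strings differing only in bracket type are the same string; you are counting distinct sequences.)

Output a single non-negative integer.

Answer: 1

Derivation:
Spec: pairs=6 depth=6 groups=1
Count(depth <= 6) = 42
Count(depth <= 5) = 41
Count(depth == 6) = 42 - 41 = 1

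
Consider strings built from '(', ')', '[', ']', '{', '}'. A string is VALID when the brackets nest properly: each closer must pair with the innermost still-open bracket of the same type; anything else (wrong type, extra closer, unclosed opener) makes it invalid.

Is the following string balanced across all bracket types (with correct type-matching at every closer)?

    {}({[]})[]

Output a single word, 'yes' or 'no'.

pos 0: push '{'; stack = {
pos 1: '}' matches '{'; pop; stack = (empty)
pos 2: push '('; stack = (
pos 3: push '{'; stack = ({
pos 4: push '['; stack = ({[
pos 5: ']' matches '['; pop; stack = ({
pos 6: '}' matches '{'; pop; stack = (
pos 7: ')' matches '('; pop; stack = (empty)
pos 8: push '['; stack = [
pos 9: ']' matches '['; pop; stack = (empty)
end: stack empty → VALID
Verdict: properly nested → yes

Answer: yes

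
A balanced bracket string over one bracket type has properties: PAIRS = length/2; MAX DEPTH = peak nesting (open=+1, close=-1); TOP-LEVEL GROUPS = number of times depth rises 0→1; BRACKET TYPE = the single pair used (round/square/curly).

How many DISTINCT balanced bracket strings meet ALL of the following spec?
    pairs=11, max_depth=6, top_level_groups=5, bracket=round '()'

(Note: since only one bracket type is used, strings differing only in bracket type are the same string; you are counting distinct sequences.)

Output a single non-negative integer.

Spec: pairs=11 depth=6 groups=5
Count(depth <= 6) = 3635
Count(depth <= 5) = 3570
Count(depth == 6) = 3635 - 3570 = 65

Answer: 65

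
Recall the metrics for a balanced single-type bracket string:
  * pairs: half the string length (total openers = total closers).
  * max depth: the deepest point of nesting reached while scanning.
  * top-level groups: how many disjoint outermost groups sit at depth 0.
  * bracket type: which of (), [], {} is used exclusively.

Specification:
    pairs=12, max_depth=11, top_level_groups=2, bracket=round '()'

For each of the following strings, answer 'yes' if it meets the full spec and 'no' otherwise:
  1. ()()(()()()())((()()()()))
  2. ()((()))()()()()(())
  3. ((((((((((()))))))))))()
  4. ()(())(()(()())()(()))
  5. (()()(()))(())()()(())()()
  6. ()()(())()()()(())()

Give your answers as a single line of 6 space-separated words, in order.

Answer: no no yes no no no

Derivation:
String 1 '()()(()()()())((()()()()))': depth seq [1 0 1 0 1 2 1 2 1 2 1 2 1 0 1 2 3 2 3 2 3 2 3 2 1 0]
  -> pairs=13 depth=3 groups=4 -> no
String 2 '()((()))()()()()(())': depth seq [1 0 1 2 3 2 1 0 1 0 1 0 1 0 1 0 1 2 1 0]
  -> pairs=10 depth=3 groups=7 -> no
String 3 '((((((((((()))))))))))()': depth seq [1 2 3 4 5 6 7 8 9 10 11 10 9 8 7 6 5 4 3 2 1 0 1 0]
  -> pairs=12 depth=11 groups=2 -> yes
String 4 '()(())(()(()())()(()))': depth seq [1 0 1 2 1 0 1 2 1 2 3 2 3 2 1 2 1 2 3 2 1 0]
  -> pairs=11 depth=3 groups=3 -> no
String 5 '(()()(()))(())()()(())()()': depth seq [1 2 1 2 1 2 3 2 1 0 1 2 1 0 1 0 1 0 1 2 1 0 1 0 1 0]
  -> pairs=13 depth=3 groups=7 -> no
String 6 '()()(())()()()(())()': depth seq [1 0 1 0 1 2 1 0 1 0 1 0 1 0 1 2 1 0 1 0]
  -> pairs=10 depth=2 groups=8 -> no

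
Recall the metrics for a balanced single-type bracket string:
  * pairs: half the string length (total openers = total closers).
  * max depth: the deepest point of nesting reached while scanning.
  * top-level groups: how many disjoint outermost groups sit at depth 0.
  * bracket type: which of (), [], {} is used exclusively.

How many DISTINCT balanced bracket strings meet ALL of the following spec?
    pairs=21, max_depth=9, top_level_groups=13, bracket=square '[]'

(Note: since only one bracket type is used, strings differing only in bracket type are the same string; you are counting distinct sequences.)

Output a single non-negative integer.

Spec: pairs=21 depth=9 groups=13
Count(depth <= 9) = 1924065
Count(depth <= 8) = 1924052
Count(depth == 9) = 1924065 - 1924052 = 13

Answer: 13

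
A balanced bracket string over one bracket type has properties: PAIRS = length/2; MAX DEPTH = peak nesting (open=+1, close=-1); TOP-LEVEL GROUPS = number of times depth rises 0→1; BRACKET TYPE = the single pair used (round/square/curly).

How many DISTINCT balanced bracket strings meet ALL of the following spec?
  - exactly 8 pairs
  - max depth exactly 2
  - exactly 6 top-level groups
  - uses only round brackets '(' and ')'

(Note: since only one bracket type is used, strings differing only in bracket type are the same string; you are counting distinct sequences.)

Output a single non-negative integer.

Answer: 21

Derivation:
Spec: pairs=8 depth=2 groups=6
Count(depth <= 2) = 21
Count(depth <= 1) = 0
Count(depth == 2) = 21 - 0 = 21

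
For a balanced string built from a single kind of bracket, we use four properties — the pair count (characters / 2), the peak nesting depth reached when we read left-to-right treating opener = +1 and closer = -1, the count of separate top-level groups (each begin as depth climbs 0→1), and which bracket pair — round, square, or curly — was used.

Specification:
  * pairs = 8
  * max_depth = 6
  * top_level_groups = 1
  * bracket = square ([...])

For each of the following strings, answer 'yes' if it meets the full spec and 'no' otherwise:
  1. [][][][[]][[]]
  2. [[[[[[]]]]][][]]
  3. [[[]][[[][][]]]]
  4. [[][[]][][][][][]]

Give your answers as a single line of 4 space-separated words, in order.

Answer: no yes no no

Derivation:
String 1 '[][][][[]][[]]': depth seq [1 0 1 0 1 0 1 2 1 0 1 2 1 0]
  -> pairs=7 depth=2 groups=5 -> no
String 2 '[[[[[[]]]]][][]]': depth seq [1 2 3 4 5 6 5 4 3 2 1 2 1 2 1 0]
  -> pairs=8 depth=6 groups=1 -> yes
String 3 '[[[]][[[][][]]]]': depth seq [1 2 3 2 1 2 3 4 3 4 3 4 3 2 1 0]
  -> pairs=8 depth=4 groups=1 -> no
String 4 '[[][[]][][][][][]]': depth seq [1 2 1 2 3 2 1 2 1 2 1 2 1 2 1 2 1 0]
  -> pairs=9 depth=3 groups=1 -> no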